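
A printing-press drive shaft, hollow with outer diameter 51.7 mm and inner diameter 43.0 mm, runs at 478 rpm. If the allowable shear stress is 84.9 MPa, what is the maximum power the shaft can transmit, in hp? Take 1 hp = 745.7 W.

80.6 hp

J = π(d_o⁴ − d_i⁴)/32 = π(0.0517⁴ − 0.0430⁴)/32 = 3.658×10^-7 m⁴.
T_max = τ_allow·J/r = 8.49×10^7 × 3.658×10^-7 / 0.0259 = 1201 N·m.
ω = 2π·478/60 = 50.06 rad/s, so P_max = T_max·ω = 6.013×10^4 W.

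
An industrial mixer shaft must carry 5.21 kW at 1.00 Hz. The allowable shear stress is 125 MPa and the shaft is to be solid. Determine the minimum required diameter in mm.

ω = 2π·1.00 = 6.283 rad/s, so T = P/ω = 5.21×10³ / 6.283 = 829.2 N·m.
For a solid shaft τ_max = 16T/(πd³), so d = (16T/(π τ_allow))^(1/3) = (16·829.2/(π·1.25×10^8))^(1/3) = 0.03233 m.

32.3 mm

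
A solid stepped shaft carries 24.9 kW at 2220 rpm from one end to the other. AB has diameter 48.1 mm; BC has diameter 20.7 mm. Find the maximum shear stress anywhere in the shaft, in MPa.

ω = 2π·2220/60 = 232.5 rad/s, so T = P/ω = 24.9×10³ / 232.5 = 107.1 N·m.
Under the same torque, τ_max = 16T/(πd³) is largest where d is smallest — segment BC (d = 20.7 mm).
τ_max = 16·107.1/(π·(0.0207)³) = 6.150×10^7 Pa.

61.5 MPa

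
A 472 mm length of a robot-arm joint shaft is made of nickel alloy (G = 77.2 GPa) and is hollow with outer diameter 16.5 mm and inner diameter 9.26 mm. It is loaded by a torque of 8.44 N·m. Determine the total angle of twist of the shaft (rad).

J = π(d_o⁴ − d_i⁴)/32 = π(0.0165⁴ − 0.00926⁴)/32 = 6.555×10^-9 m⁴.
θ = T·L/(G·J) = 8.440 × 0.472 / (77.2×10⁹ × 6.555×10^-9) = 7.872×10^-3 rad.

0.00787 rad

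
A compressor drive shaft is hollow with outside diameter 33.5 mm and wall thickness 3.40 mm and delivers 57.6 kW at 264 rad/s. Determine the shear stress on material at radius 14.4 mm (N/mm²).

ω = 264 rad/s, so T = P/ω = 57.6×10³ / 264.0 = 218.2 N·m.
J = π(d_o⁴ − d_i⁴)/32 = π(0.0335⁴ − 0.0267⁴)/32 = 7.375×10^-8 m⁴.
Shear stress varies linearly with radius: τ = T·r/J = 218.2 × 0.0144 / 7.375×10^-8 = 4.260×10^7 Pa.

42.6 N/mm²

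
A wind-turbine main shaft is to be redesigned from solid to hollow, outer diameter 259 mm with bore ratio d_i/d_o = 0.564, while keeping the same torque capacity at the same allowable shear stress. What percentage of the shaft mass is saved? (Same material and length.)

26.8 %

Equal τ_max and T ⇒ the solid shaft needs d_s³ = d_o³(1−k⁴), so d_s = 259·(1−0.564⁴)^(1/3) = 250.0 mm.
Area ratio A_h/A_s = d_o²(1−k²)/d_s² = (1−k²)/(1−k⁴)^(2/3) = 0.7322.
Mass saving = 1 − 0.7322 = 26.8 %.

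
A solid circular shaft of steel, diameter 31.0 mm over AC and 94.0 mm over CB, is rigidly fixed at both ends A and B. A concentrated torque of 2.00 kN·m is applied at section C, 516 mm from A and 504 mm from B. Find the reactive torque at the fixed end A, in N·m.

Compatibility: T_A·a/J_AC = T_B·b/J_CB with T_A + T_B = T₀.
J_AC = 9.07×10^-8 m⁴, J_CB = 7.66×10^-6 m⁴, so T_A = T₀·(J_AC/a)/((J_AC/a)+(J_CB/b)) = 22.84 N·m, T_B = 1977 N·m.

22.8 N·m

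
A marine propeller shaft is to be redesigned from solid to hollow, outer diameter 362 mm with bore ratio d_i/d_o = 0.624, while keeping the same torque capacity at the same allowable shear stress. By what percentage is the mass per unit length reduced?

Equal τ_max and T ⇒ the solid shaft needs d_s³ = d_o³(1−k⁴), so d_s = 362·(1−0.624⁴)^(1/3) = 342.7 mm.
Area ratio A_h/A_s = d_o²(1−k²)/d_s² = (1−k²)/(1−k⁴)^(2/3) = 0.6814.
Mass saving = 1 − 0.6814 = 31.9 %.

31.9 %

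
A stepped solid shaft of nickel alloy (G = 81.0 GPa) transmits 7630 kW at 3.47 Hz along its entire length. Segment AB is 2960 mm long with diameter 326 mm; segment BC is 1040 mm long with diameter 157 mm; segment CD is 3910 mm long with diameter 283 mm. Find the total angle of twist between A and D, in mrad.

114 mrad

ω = 2π·3.47 = 21.80 rad/s, so T = P/ω = 7630×10³ / 21.80 = 350000 N·m.
J_AB = π(0.326)⁴/32 = 1.11×10^-3 m⁴; J_BC = π(0.157)⁴/32 = 5.96×10^-5 m⁴; J_CD = π(0.283)⁴/32 = 6.30×10^-4 m⁴.
θ = (T/G)·Σ L_i/J_i = (350000/81.0×10⁹)·(2.96/1.11×10^-3 + 1.04/5.96×10^-5 + 3.91/6.30×10^-4) = 0.1137 rad.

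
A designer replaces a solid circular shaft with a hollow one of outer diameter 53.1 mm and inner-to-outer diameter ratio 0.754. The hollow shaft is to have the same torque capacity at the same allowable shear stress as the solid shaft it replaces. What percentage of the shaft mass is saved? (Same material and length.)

Equal τ_max and T ⇒ the solid shaft needs d_s³ = d_o³(1−k⁴), so d_s = 53.1·(1−0.754⁴)^(1/3) = 46.62 mm.
Area ratio A_h/A_s = d_o²(1−k²)/d_s² = (1−k²)/(1−k⁴)^(2/3) = 0.5598.
Mass saving = 1 − 0.5598 = 44.0 %.

44.0 %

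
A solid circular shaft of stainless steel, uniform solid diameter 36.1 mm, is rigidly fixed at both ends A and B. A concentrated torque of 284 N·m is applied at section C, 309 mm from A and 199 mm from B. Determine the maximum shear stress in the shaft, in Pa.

With uniform GJ and both ends fixed, compatibility θ_AC = θ_CB gives T_A·a = T_B·b, together with T_A + T_B = T₀.
T_A = T₀·b/(a+b) = 284.0·199/508.0 = 111.3 N·m; T_B = 172.7 N·m.
τ in each portion: τ_AC = 1.20×10^7 Pa, τ_CB = 1.87×10^7 Pa; maximum is in CB.
τ_max = T_CB·r/J = 172.7·0.0181/1.67×10^-7 = 1.870×10^7 Pa.

1.87e7 Pa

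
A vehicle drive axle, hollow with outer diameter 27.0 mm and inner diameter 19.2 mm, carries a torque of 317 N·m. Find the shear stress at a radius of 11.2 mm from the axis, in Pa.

9.14e7 Pa

J = π(d_o⁴ − d_i⁴)/32 = π(0.0270⁴ − 0.0192⁴)/32 = 3.883×10^-8 m⁴.
Shear stress varies linearly with radius: τ = T·r/J = 317.0 × 0.0112 / 3.883×10^-8 = 9.143×10^7 Pa.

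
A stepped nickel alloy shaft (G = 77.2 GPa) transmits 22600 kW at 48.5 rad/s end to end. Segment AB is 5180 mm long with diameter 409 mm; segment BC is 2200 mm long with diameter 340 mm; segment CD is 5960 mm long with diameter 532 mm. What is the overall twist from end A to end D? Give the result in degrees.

ω = 48.5 rad/s, so T = P/ω = 22600×10³ / 48.50 = 466000 N·m.
J_AB = π(0.409)⁴/32 = 2.75×10^-3 m⁴; J_BC = π(0.340)⁴/32 = 1.31×10^-3 m⁴; J_CD = π(0.532)⁴/32 = 7.86×10^-3 m⁴.
θ = (T/G)·Σ L_i/J_i = (466000/77.2×10⁹)·(5.18/2.75×10^-3 + 2.20/1.31×10^-3 + 5.96/7.86×10^-3) = 0.02608 rad.

1.49°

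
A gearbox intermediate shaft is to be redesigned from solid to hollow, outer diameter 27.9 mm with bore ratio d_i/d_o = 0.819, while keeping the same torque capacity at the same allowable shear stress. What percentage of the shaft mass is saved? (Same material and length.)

Equal τ_max and T ⇒ the solid shaft needs d_s³ = d_o³(1−k⁴), so d_s = 27.9·(1−0.819⁴)^(1/3) = 22.86 mm.
Area ratio A_h/A_s = d_o²(1−k²)/d_s² = (1−k²)/(1−k⁴)^(2/3) = 0.4904.
Mass saving = 1 − 0.4904 = 51.0 %.

51.0 %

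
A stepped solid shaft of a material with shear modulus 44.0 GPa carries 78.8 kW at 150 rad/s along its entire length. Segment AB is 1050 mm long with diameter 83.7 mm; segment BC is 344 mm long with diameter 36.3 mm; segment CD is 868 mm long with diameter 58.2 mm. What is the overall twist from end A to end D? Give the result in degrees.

2.06°

ω = 150 rad/s, so T = P/ω = 78.8×10³ / 150.0 = 525.3 N·m.
J_AB = π(0.0837)⁴/32 = 4.82×10^-6 m⁴; J_BC = π(0.0363)⁴/32 = 1.70×10^-7 m⁴; J_CD = π(0.0582)⁴/32 = 1.13×10^-6 m⁴.
θ = (T/G)·Σ L_i/J_i = (525.3/44.0×10⁹)·(1.05/4.82×10^-6 + 0.344/1.70×10^-7 + 0.868/1.13×10^-6) = 0.03590 rad.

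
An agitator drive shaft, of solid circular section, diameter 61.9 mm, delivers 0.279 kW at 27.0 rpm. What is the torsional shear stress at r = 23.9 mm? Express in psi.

ω = 2π·27.0/60 = 2.827 rad/s, so T = P/ω = 0.279×10³ / 2.827 = 98.68 N·m.
J = πd⁴/32 = π(0.0619)⁴/32 = 1.441×10^-6 m⁴.
Shear stress varies linearly with radius: τ = T·r/J = 98.68 × 0.0239 / 1.441×10^-6 = 1.636×10^6 Pa.

237 psi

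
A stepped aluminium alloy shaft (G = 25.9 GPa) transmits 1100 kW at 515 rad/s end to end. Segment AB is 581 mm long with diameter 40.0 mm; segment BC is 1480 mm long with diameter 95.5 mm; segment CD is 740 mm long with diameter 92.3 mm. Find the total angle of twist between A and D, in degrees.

12.3°

ω = 515 rad/s, so T = P/ω = 1100×10³ / 515.0 = 2136 N·m.
J_AB = π(0.0400)⁴/32 = 2.51×10^-7 m⁴; J_BC = π(0.0955)⁴/32 = 8.17×10^-6 m⁴; J_CD = π(0.0923)⁴/32 = 7.13×10^-6 m⁴.
θ = (T/G)·Σ L_i/J_i = (2136/25.9×10⁹)·(0.581/2.51×10^-7 + 1.48/8.17×10^-6 + 0.740/7.13×10^-6) = 0.2142 rad.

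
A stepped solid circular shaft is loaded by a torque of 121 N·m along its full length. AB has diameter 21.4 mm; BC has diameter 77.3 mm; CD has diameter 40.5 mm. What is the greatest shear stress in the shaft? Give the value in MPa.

62.9 MPa

Under the same torque, τ_max = 16T/(πd³) is largest where d is smallest — segment AB (d = 21.4 mm).
τ_max = 16·121.0/(π·(0.0214)³) = 6.288×10^7 Pa.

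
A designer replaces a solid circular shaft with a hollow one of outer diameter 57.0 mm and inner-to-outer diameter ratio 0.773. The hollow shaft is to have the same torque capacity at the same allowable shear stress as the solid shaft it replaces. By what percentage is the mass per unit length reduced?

Equal τ_max and T ⇒ the solid shaft needs d_s³ = d_o³(1−k⁴), so d_s = 57.0·(1−0.773⁴)^(1/3) = 49.20 mm.
Area ratio A_h/A_s = d_o²(1−k²)/d_s² = (1−k²)/(1−k⁴)^(2/3) = 0.5403.
Mass saving = 1 − 0.5403 = 46.0 %.

46.0 %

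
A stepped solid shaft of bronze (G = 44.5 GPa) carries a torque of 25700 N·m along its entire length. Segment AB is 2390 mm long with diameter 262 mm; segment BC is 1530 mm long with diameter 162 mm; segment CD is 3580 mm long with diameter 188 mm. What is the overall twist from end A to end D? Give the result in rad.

J_AB = π(0.262)⁴/32 = 4.63×10^-4 m⁴; J_BC = π(0.162)⁴/32 = 6.76×10^-5 m⁴; J_CD = π(0.188)⁴/32 = 1.23×10^-4 m⁴.
θ = (T/G)·Σ L_i/J_i = (25700/44.5×10⁹)·(2.39/4.63×10^-4 + 1.53/6.76×10^-5 + 3.58/1.23×10^-4) = 0.03291 rad.

0.0329 rad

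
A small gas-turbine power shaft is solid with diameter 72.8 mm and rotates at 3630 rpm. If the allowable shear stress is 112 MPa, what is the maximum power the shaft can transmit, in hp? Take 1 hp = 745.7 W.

J = πd⁴/32 = π(0.0728)⁴/32 = 2.758×10^-6 m⁴.
T_max = τ_allow·J/r = 1.12×10^8 × 2.758×10^-6 / 0.0364 = 8485 N·m.
ω = 2π·3630/60 = 380.1 rad/s, so P_max = T_max·ω = 3.225×10^6 W.

4330 hp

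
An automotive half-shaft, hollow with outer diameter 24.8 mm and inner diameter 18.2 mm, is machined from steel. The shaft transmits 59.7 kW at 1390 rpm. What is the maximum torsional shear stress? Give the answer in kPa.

193000 kPa

ω = 2π·1390/60 = 145.6 rad/s, so T = P/ω = 59.7×10³ / 145.6 = 410.1 N·m.
J = π(d_o⁴ − d_i⁴)/32 = π(0.0248⁴ − 0.0182⁴)/32 = 2.637×10^-8 m⁴.
τ_max = T·r/J = 410.1 × 0.0124 / 2.637×10^-8 = 1.929×10^8 Pa.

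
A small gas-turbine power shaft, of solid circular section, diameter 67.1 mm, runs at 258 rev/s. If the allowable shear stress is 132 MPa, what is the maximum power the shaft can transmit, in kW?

12700 kW

J = πd⁴/32 = π(0.0671)⁴/32 = 1.990×10^-6 m⁴.
T_max = τ_allow·J/r = 1.32×10^8 × 1.990×10^-6 / 0.0335 = 7830 N·m.
ω = 2π·258 = 1621 rad/s, so P_max = T_max·ω = 1.269×10^7 W.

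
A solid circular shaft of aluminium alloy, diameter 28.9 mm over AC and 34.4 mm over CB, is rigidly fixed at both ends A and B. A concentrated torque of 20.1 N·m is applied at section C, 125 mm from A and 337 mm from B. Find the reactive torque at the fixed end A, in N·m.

Compatibility: T_A·a/J_AC = T_B·b/J_CB with T_A + T_B = T₀.
J_AC = 6.85×10^-8 m⁴, J_CB = 1.37×10^-7 m⁴, so T_A = T₀·(J_AC/a)/((J_AC/a)+(J_CB/b)) = 11.52 N·m, T_B = 8.579 N·m.

11.5 N·m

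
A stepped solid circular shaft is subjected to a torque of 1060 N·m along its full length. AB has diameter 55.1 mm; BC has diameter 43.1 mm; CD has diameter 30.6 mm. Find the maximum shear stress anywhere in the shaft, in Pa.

1.88e8 Pa

Under the same torque, τ_max = 16T/(πd³) is largest where d is smallest — segment CD (d = 30.6 mm).
τ_max = 16·1060/(π·(0.0306)³) = 1.884×10^8 Pa.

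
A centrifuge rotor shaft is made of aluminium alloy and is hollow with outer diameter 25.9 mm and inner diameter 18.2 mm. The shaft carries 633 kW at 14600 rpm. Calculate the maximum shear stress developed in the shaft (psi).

23300 psi

ω = 2π·14600/60 = 1529 rad/s, so T = P/ω = 633×10³ / 1529 = 414.0 N·m.
J = π(d_o⁴ − d_i⁴)/32 = π(0.0259⁴ − 0.0182⁴)/32 = 3.341×10^-8 m⁴.
τ_max = T·r/J = 414.0 × 0.0129 / 3.341×10^-8 = 1.605×10^8 Pa.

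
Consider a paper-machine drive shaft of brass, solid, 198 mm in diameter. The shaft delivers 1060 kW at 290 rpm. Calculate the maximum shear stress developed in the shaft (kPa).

ω = 2π·290/60 = 30.37 rad/s, so T = P/ω = 1060×10³ / 30.37 = 34900 N·m.
J = πd⁴/32 = π(0.198)⁴/32 = 1.509×10^-4 m⁴.
τ_max = T·r/J = 34900 × 0.0990 / 1.509×10^-4 = 2.290×10^7 Pa.

22900 kPa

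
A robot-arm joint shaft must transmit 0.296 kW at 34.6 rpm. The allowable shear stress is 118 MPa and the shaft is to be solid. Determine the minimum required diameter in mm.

ω = 2π·34.6/60 = 3.623 rad/s, so T = P/ω = 0.296×10³ / 3.623 = 81.69 N·m.
For a solid shaft τ_max = 16T/(πd³), so d = (16T/(π τ_allow))^(1/3) = (16·81.69/(π·1.18×10^8))^(1/3) = 0.01522 m.

15.2 mm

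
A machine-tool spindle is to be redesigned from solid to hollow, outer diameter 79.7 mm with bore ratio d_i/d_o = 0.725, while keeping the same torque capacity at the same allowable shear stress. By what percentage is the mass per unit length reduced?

Equal τ_max and T ⇒ the solid shaft needs d_s³ = d_o³(1−k⁴), so d_s = 79.7·(1−0.725⁴)^(1/3) = 71.56 mm.
Area ratio A_h/A_s = d_o²(1−k²)/d_s² = (1−k²)/(1−k⁴)^(2/3) = 0.5885.
Mass saving = 1 − 0.5885 = 41.2 %.

41.2 %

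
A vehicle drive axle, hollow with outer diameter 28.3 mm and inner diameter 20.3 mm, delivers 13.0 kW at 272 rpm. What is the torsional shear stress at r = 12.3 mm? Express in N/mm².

121 N/mm²

ω = 2π·272/60 = 28.48 rad/s, so T = P/ω = 13.0×10³ / 28.48 = 456.4 N·m.
J = π(d_o⁴ − d_i⁴)/32 = π(0.0283⁴ − 0.0203⁴)/32 = 4.630×10^-8 m⁴.
Shear stress varies linearly with radius: τ = T·r/J = 456.4 × 0.0123 / 4.630×10^-8 = 1.212×10^8 Pa.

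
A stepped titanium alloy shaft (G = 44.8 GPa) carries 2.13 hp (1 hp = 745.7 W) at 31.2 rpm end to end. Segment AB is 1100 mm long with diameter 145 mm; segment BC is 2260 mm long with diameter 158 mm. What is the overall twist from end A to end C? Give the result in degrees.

0.0387°

ω = 2π·31.2/60 = 3.267 rad/s, so T = P/ω = 2.13×745.7 / 3.267 = 486.1 N·m.
J_AB = π(0.145)⁴/32 = 4.34×10^-5 m⁴; J_BC = π(0.158)⁴/32 = 6.12×10^-5 m⁴.
θ = (T/G)·Σ L_i/J_i = (486.1/44.8×10⁹)·(1.10/4.34×10^-5 + 2.26/6.12×10^-5) = 6.759×10^-4 rad.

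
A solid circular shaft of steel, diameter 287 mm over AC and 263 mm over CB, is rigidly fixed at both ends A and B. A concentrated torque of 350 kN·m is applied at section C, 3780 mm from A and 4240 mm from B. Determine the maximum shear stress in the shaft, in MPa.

Compatibility: T_A·a/J_AC = T_B·b/J_CB with T_A + T_B = T₀.
J_AC = 6.66×10^-4 m⁴, J_CB = 4.70×10^-4 m⁴, so T_A = T₀·(J_AC/a)/((J_AC/a)+(J_CB/b)) = 214900 N·m, T_B = 135100 N·m.
τ in each portion: τ_AC = 4.63×10^7 Pa, τ_CB = 3.78×10^7 Pa; maximum is in AC.
τ_max = T_AC·r/J = 214900·0.143/6.66×10^-4 = 4.630×10^7 Pa.

46.3 MPa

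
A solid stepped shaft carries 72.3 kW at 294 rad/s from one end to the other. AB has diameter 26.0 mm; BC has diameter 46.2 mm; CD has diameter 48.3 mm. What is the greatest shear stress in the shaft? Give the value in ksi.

ω = 294 rad/s, so T = P/ω = 72.3×10³ / 294.0 = 245.9 N·m.
Under the same torque, τ_max = 16T/(πd³) is largest where d is smallest — segment AB (d = 26.0 mm).
τ_max = 16·245.9/(π·(0.0260)³) = 7.126×10^7 Pa.

10.3 ksi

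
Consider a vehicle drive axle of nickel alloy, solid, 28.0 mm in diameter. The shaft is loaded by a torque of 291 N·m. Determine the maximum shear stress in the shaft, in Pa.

J = πd⁴/32 = π(0.0280)⁴/32 = 6.034×10^-8 m⁴.
τ_max = T·r/J = 291.0 × 0.0140 / 6.034×10^-8 = 6.751×10^7 Pa.

6.75e7 Pa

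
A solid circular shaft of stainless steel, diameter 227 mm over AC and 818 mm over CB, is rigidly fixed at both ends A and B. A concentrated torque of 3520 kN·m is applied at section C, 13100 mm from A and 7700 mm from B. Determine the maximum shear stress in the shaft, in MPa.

Compatibility: T_A·a/J_AC = T_B·b/J_CB with T_A + T_B = T₀.
J_AC = 2.61×10^-4 m⁴, J_CB = 0.0440 m⁴, so T_A = T₀·(J_AC/a)/((J_AC/a)+(J_CB/b)) = 12230 N·m, T_B = 3.508e6 N·m.
τ in each portion: τ_AC = 5.32×10^6 Pa, τ_CB = 3.26×10^7 Pa; maximum is in CB.
τ_max = T_CB·r/J = 3.508e6·0.409/0.0440 = 3.264×10^7 Pa.

32.6 MPa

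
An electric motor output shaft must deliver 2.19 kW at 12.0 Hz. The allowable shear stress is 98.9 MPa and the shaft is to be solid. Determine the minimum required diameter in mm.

ω = 2π·12.0 = 75.40 rad/s, so T = P/ω = 2.19×10³ / 75.40 = 29.05 N·m.
For a solid shaft τ_max = 16T/(πd³), so d = (16T/(π τ_allow))^(1/3) = (16·29.05/(π·9.89×10^7))^(1/3) = 0.01144 m.

11.4 mm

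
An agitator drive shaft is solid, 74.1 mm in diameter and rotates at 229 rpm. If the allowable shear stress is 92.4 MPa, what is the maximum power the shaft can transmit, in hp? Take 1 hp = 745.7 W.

237 hp

J = πd⁴/32 = π(0.0741)⁴/32 = 2.960×10^-6 m⁴.
T_max = τ_allow·J/r = 9.24×10^7 × 2.960×10^-6 / 0.0370 = 7382 N·m.
ω = 2π·229/60 = 23.98 rad/s, so P_max = T_max·ω = 1.770×10^5 W.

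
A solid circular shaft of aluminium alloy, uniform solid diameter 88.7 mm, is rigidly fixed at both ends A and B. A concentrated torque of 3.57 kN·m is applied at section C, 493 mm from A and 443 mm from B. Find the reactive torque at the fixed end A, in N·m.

With uniform GJ and both ends fixed, compatibility θ_AC = θ_CB gives T_A·a = T_B·b, together with T_A + T_B = T₀.
T_A = T₀·b/(a+b) = 3570·443/936.0 = 1690 N·m; T_B = 1880 N·m.

1690 N·m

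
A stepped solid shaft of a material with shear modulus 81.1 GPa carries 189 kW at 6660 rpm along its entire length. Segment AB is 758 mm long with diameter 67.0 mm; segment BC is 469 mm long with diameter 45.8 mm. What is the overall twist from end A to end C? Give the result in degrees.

0.281°

ω = 2π·6660/60 = 697.4 rad/s, so T = P/ω = 189×10³ / 697.4 = 271.0 N·m.
J_AB = π(0.0670)⁴/32 = 1.98×10^-6 m⁴; J_BC = π(0.0458)⁴/32 = 4.32×10^-7 m⁴.
θ = (T/G)·Σ L_i/J_i = (271.0/81.1×10⁹)·(0.758/1.98×10^-6 + 0.469/4.32×10^-7) = 4.908×10^-3 rad.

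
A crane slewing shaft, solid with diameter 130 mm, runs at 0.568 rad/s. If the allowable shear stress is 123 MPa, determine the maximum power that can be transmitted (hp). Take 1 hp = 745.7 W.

40.4 hp

J = πd⁴/32 = π(0.130)⁴/32 = 2.804×10^-5 m⁴.
T_max = τ_allow·J/r = 1.23×10^8 × 2.804×10^-5 / 0.0650 = 53060 N·m.
ω = 0.568 rad/s, so P_max = T_max·ω = 3.014×10^4 W.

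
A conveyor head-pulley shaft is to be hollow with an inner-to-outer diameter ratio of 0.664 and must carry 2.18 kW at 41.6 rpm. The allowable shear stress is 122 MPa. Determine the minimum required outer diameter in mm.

29.6 mm

ω = 2π·41.6/60 = 4.356 rad/s, so T = P/ω = 2.18×10³ / 4.356 = 500.4 N·m.
For a hollow shaft with d_i/d_o = 0.664: τ_max = 16T/(π d_o³ (1−k⁴)), so d_o = [16T/(π τ_allow (1−k⁴))]^(1/3) = [16·500.4/(π·1.22×10^8·0.8056)]^(1/3) = 0.02960 m.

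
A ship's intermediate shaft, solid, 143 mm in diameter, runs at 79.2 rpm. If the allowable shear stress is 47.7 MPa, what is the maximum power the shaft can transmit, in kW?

J = πd⁴/32 = π(0.143)⁴/32 = 4.105×10^-5 m⁴.
T_max = τ_allow·J/r = 4.77×10^7 × 4.105×10^-5 / 0.0715 = 27390 N·m.
ω = 2π·79.2/60 = 8.294 rad/s, so P_max = T_max·ω = 2.271×10^5 W.

227 kW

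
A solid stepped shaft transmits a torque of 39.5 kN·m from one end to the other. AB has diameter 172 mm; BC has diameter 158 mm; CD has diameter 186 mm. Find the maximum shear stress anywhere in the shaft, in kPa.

51000 kPa

Under the same torque, τ_max = 16T/(πd³) is largest where d is smallest — segment BC (d = 158 mm).
τ_max = 16·39500/(π·(0.158)³) = 5.100×10^7 Pa.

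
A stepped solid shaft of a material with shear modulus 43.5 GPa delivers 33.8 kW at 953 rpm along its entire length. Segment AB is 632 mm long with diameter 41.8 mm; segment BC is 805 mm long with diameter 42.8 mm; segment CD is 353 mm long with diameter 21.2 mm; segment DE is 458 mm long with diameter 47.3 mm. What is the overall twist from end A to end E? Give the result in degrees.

10.4°

ω = 2π·953/60 = 99.80 rad/s, so T = P/ω = 33.8×10³ / 99.80 = 338.7 N·m.
J_AB = π(0.0418)⁴/32 = 3.00×10^-7 m⁴; J_BC = π(0.0428)⁴/32 = 3.29×10^-7 m⁴; J_CD = π(0.0212)⁴/32 = 1.98×10^-8 m⁴; J_DE = π(0.0473)⁴/32 = 4.91×10^-7 m⁴.
θ = (T/G)·Σ L_i/J_i = (338.7/43.5×10⁹)·(0.632/3.00×10^-7 + 0.805/3.29×10^-7 + 0.353/1.98×10^-8 + 0.458/4.91×10^-7) = 0.1813 rad.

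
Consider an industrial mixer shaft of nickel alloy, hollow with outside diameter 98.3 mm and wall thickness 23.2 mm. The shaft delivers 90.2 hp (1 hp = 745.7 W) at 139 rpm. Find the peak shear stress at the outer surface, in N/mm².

ω = 2π·139/60 = 14.56 rad/s, so T = P/ω = 90.2×745.7 / 14.56 = 4621 N·m.
J = π(d_o⁴ − d_i⁴)/32 = π(0.0983⁴ − 0.0519⁴)/32 = 8.454×10^-6 m⁴.
τ_max = T·r/J = 4621 × 0.0491 / 8.454×10^-6 = 2.686×10^7 Pa.

26.9 N/mm²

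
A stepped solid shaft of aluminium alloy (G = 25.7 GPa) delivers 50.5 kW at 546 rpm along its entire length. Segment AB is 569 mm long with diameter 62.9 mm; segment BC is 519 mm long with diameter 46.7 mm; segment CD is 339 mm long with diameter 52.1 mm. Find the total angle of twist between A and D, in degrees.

ω = 2π·546/60 = 57.18 rad/s, so T = P/ω = 50.5×10³ / 57.18 = 883.2 N·m.
J_AB = π(0.0629)⁴/32 = 1.54×10^-6 m⁴; J_BC = π(0.0467)⁴/32 = 4.67×10^-7 m⁴; J_CD = π(0.0521)⁴/32 = 7.23×10^-7 m⁴.
θ = (T/G)·Σ L_i/J_i = (883.2/25.7×10⁹)·(0.569/1.54×10^-6 + 0.519/4.67×10^-7 + 0.339/7.23×10^-7) = 0.06703 rad.

3.84°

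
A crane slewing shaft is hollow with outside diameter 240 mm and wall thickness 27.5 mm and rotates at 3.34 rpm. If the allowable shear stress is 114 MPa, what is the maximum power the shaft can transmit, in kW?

J = π(d_o⁴ − d_i⁴)/32 = π(0.240⁴ − 0.185⁴)/32 = 2.107×10^-4 m⁴.
T_max = τ_allow·J/r = 1.14×10^8 × 2.107×10^-4 / 0.120 = 200200 N·m.
ω = 2π·3.34/60 = 0.3498 rad/s, so P_max = T_max·ω = 7.002×10^4 W.

70.0 kW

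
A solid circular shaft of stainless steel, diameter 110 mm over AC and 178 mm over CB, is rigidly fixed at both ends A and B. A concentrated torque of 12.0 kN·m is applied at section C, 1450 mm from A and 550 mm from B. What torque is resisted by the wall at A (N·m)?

629 N·m

Compatibility: T_A·a/J_AC = T_B·b/J_CB with T_A + T_B = T₀.
J_AC = 1.44×10^-5 m⁴, J_CB = 9.86×10^-5 m⁴, so T_A = T₀·(J_AC/a)/((J_AC/a)+(J_CB/b)) = 629.0 N·m, T_B = 11370 N·m.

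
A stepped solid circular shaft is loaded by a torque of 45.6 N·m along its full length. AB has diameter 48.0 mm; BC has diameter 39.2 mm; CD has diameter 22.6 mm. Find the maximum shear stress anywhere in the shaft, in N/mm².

20.1 N/mm²

Under the same torque, τ_max = 16T/(πd³) is largest where d is smallest — segment CD (d = 22.6 mm).
τ_max = 16·45.60/(π·(0.0226)³) = 2.012×10^7 Pa.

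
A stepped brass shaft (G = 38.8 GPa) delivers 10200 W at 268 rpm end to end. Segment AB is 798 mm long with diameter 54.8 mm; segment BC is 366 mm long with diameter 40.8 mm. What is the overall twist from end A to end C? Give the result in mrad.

21.0 mrad

ω = 2π·268/60 = 28.06 rad/s, so T = P/ω = 10200 / 28.06 = 363.4 N·m.
J_AB = π(0.0548)⁴/32 = 8.85×10^-7 m⁴; J_BC = π(0.0408)⁴/32 = 2.72×10^-7 m⁴.
θ = (T/G)·Σ L_i/J_i = (363.4/38.8×10⁹)·(0.798/8.85×10^-7 + 0.366/2.72×10^-7) = 0.02104 rad.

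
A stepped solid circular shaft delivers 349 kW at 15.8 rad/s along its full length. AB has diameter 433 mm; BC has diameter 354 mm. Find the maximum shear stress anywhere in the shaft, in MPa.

2.54 MPa

ω = 15.8 rad/s, so T = P/ω = 349×10³ / 15.80 = 22090 N·m.
Under the same torque, τ_max = 16T/(πd³) is largest where d is smallest — segment BC (d = 354 mm).
τ_max = 16·22090/(π·(0.354)³) = 2.536×10^6 Pa.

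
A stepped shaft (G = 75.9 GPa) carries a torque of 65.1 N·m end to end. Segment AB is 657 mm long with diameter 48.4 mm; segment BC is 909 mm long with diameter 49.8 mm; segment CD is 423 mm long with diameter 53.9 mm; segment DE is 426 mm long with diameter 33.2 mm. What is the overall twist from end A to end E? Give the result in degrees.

J_AB = π(0.0484)⁴/32 = 5.39×10^-7 m⁴; J_BC = π(0.0498)⁴/32 = 6.04×10^-7 m⁴; J_CD = π(0.0539)⁴/32 = 8.29×10^-7 m⁴; J_DE = π(0.0332)⁴/32 = 1.19×10^-7 m⁴.
θ = (T/G)·Σ L_i/J_i = (65.10/75.9×10⁹)·(0.657/5.39×10^-7 + 0.909/6.04×10^-7 + 0.423/8.29×10^-7 + 0.426/1.19×10^-7) = 5.838×10^-3 rad.

0.335°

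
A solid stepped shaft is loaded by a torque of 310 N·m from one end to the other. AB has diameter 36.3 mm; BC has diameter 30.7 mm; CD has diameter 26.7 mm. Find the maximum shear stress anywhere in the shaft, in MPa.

82.9 MPa

Under the same torque, τ_max = 16T/(πd³) is largest where d is smallest — segment CD (d = 26.7 mm).
τ_max = 16·310.0/(π·(0.0267)³) = 8.295×10^7 Pa.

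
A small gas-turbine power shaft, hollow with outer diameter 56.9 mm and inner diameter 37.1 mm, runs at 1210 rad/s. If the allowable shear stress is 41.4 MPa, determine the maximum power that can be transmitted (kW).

1480 kW

J = π(d_o⁴ − d_i⁴)/32 = π(0.0569⁴ − 0.0371⁴)/32 = 8.431×10^-7 m⁴.
T_max = τ_allow·J/r = 4.14×10^7 × 8.431×10^-7 / 0.0284 = 1227 N·m.
ω = 1210 rad/s, so P_max = T_max·ω = 1.484×10^6 W.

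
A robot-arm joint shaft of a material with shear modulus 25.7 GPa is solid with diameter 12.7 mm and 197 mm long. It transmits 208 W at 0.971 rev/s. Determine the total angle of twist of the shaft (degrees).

5.86°

ω = 2π·0.971 = 6.101 rad/s, so T = P/ω = 208 / 6.101 = 34.09 N·m.
J = πd⁴/32 = π(0.0127)⁴/32 = 2.554×10^-9 m⁴.
θ = T·L/(G·J) = 34.09 × 0.197 / (25.7×10⁹ × 2.554×10^-9) = 0.1023 rad.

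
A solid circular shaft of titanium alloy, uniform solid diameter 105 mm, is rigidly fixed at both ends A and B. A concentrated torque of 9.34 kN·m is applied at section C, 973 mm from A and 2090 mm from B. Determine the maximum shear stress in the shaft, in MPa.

28.0 MPa

With uniform GJ and both ends fixed, compatibility θ_AC = θ_CB gives T_A·a = T_B·b, together with T_A + T_B = T₀.
T_A = T₀·b/(a+b) = 9340·2090/3063 = 6373 N·m; T_B = 2967 N·m.
τ in each portion: τ_AC = 2.80×10^7 Pa, τ_CB = 1.31×10^7 Pa; maximum is in AC.
τ_max = T_AC·r/J = 6373·0.0525/1.19×10^-5 = 2.804×10^7 Pa.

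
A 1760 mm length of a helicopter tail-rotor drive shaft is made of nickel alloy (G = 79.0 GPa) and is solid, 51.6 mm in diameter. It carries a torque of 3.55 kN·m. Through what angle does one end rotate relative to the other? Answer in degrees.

6.51°

J = πd⁴/32 = π(0.0516)⁴/32 = 6.960×10^-7 m⁴.
θ = T·L/(G·J) = 3550 × 1.76 / (79.0×10⁹ × 6.960×10^-7) = 0.1136 rad.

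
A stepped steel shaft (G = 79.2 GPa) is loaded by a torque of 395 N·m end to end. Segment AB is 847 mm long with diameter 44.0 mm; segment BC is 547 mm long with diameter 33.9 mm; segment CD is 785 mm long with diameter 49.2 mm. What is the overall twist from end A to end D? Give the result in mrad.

J_AB = π(0.0440)⁴/32 = 3.68×10^-7 m⁴; J_BC = π(0.0339)⁴/32 = 1.30×10^-7 m⁴; J_CD = π(0.0492)⁴/32 = 5.75×10^-7 m⁴.
θ = (T/G)·Σ L_i/J_i = (395.0/79.2×10⁹)·(0.847/3.68×10^-7 + 0.547/1.30×10^-7 + 0.785/5.75×10^-7) = 0.03933 rad.

39.3 mrad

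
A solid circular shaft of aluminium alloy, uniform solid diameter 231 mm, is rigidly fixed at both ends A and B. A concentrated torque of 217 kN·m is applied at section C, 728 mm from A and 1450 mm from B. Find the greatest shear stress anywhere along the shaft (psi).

With uniform GJ and both ends fixed, compatibility θ_AC = θ_CB gives T_A·a = T_B·b, together with T_A + T_B = T₀.
T_A = T₀·b/(a+b) = 217000·1450/2178 = 144500 N·m; T_B = 72530 N·m.
τ in each portion: τ_AC = 5.97×10^7 Pa, τ_CB = 3.00×10^7 Pa; maximum is in AC.
τ_max = T_AC·r/J = 144500·0.116/2.80×10^-4 = 5.969×10^7 Pa.

8660 psi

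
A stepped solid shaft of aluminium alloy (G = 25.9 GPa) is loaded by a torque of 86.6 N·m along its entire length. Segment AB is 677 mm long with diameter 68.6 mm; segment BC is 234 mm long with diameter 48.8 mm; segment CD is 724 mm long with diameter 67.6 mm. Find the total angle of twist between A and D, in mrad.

J_AB = π(0.0686)⁴/32 = 2.17×10^-6 m⁴; J_BC = π(0.0488)⁴/32 = 5.57×10^-7 m⁴; J_CD = π(0.0676)⁴/32 = 2.05×10^-6 m⁴.
θ = (T/G)·Σ L_i/J_i = (86.60/25.9×10⁹)·(0.677/2.17×10^-6 + 0.234/5.57×10^-7 + 0.724/2.05×10^-6) = 3.627×10^-3 rad.

3.63 mrad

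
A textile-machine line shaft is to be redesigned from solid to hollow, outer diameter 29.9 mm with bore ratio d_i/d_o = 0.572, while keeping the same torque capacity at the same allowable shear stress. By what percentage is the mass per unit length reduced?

27.4 %

Equal τ_max and T ⇒ the solid shaft needs d_s³ = d_o³(1−k⁴), so d_s = 29.9·(1−0.572⁴)^(1/3) = 28.79 mm.
Area ratio A_h/A_s = d_o²(1−k²)/d_s² = (1−k²)/(1−k⁴)^(2/3) = 0.7256.
Mass saving = 1 − 0.7256 = 27.4 %.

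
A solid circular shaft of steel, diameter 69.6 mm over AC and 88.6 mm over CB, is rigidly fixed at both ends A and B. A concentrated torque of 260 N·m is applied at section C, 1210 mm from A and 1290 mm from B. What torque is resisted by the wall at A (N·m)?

Compatibility: T_A·a/J_AC = T_B·b/J_CB with T_A + T_B = T₀.
J_AC = 2.30×10^-6 m⁴, J_CB = 6.05×10^-6 m⁴, so T_A = T₀·(J_AC/a)/((J_AC/a)+(J_CB/b)) = 75.08 N·m, T_B = 184.9 N·m.

75.1 N·m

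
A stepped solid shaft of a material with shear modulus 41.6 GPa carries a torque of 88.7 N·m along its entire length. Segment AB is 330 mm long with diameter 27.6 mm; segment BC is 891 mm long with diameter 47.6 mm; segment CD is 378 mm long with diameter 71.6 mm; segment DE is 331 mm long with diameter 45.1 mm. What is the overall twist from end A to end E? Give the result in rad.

0.0182 rad

J_AB = π(0.0276)⁴/32 = 5.70×10^-8 m⁴; J_BC = π(0.0476)⁴/32 = 5.04×10^-7 m⁴; J_CD = π(0.0716)⁴/32 = 2.58×10^-6 m⁴; J_DE = π(0.0451)⁴/32 = 4.06×10^-7 m⁴.
θ = (T/G)·Σ L_i/J_i = (88.70/41.6×10⁹)·(0.330/5.70×10^-8 + 0.891/5.04×10^-7 + 0.378/2.58×10^-6 + 0.331/4.06×10^-7) = 0.01817 rad.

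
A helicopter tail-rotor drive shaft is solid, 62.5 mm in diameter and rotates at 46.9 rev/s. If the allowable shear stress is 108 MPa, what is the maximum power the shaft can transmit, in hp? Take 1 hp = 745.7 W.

J = πd⁴/32 = π(0.0625)⁴/32 = 1.498×10^-6 m⁴.
T_max = τ_allow·J/r = 1.08×10^8 × 1.498×10^-6 / 0.0312 = 5177 N·m.
ω = 2π·46.9 = 294.7 rad/s, so P_max = T_max·ω = 1.526×10^6 W.

2050 hp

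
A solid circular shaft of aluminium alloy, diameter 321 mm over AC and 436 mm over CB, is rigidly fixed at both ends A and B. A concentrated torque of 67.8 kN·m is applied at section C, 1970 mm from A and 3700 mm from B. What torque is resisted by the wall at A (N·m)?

24100 N·m

Compatibility: T_A·a/J_AC = T_B·b/J_CB with T_A + T_B = T₀.
J_AC = 1.04×10^-3 m⁴, J_CB = 3.55×10^-3 m⁴, so T_A = T₀·(J_AC/a)/((J_AC/a)+(J_CB/b)) = 24110 N·m, T_B = 43690 N·m.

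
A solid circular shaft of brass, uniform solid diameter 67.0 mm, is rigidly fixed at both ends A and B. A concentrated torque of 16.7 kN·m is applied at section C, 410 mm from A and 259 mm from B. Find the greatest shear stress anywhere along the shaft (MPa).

173 MPa

With uniform GJ and both ends fixed, compatibility θ_AC = θ_CB gives T_A·a = T_B·b, together with T_A + T_B = T₀.
T_A = T₀·b/(a+b) = 16700·259/669.0 = 6465 N·m; T_B = 10230 N·m.
τ in each portion: τ_AC = 1.09×10^8 Pa, τ_CB = 1.73×10^8 Pa; maximum is in CB.
τ_max = T_CB·r/J = 10230·0.0335/1.98×10^-6 = 1.733×10^8 Pa.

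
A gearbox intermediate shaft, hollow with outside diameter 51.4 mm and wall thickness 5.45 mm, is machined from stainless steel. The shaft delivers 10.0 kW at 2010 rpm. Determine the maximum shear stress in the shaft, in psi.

421 psi

ω = 2π·2010/60 = 210.5 rad/s, so T = P/ω = 10.0×10³ / 210.5 = 47.51 N·m.
J = π(d_o⁴ − d_i⁴)/32 = π(0.0514⁴ − 0.0405⁴)/32 = 4.211×10^-7 m⁴.
τ_max = T·r/J = 47.51 × 0.0257 / 4.211×10^-7 = 2.899×10^6 Pa.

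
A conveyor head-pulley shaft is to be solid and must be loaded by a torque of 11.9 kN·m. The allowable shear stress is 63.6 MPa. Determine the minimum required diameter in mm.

For a solid shaft τ_max = 16T/(πd³), so d = (16T/(π τ_allow))^(1/3) = (16·11900/(π·6.36×10^7))^(1/3) = 0.09841 m.

98.4 mm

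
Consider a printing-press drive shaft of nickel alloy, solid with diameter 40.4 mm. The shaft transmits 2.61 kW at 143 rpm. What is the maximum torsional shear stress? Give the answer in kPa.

ω = 2π·143/60 = 14.97 rad/s, so T = P/ω = 2.61×10³ / 14.97 = 174.3 N·m.
J = πd⁴/32 = π(0.0404)⁴/32 = 2.615×10^-7 m⁴.
τ_max = T·r/J = 174.3 × 0.0202 / 2.615×10^-7 = 1.346×10^7 Pa.

13500 kPa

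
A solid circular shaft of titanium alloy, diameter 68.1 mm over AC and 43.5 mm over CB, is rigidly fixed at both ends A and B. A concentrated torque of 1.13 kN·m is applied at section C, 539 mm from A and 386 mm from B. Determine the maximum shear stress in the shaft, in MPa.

14.8 MPa

Compatibility: T_A·a/J_AC = T_B·b/J_CB with T_A + T_B = T₀.
J_AC = 2.11×10^-6 m⁴, J_CB = 3.52×10^-7 m⁴, so T_A = T₀·(J_AC/a)/((J_AC/a)+(J_CB/b)) = 916.9 N·m, T_B = 213.1 N·m.
τ in each portion: τ_AC = 1.48×10^7 Pa, τ_CB = 1.32×10^7 Pa; maximum is in AC.
τ_max = T_AC·r/J = 916.9·0.0340/2.11×10^-6 = 1.479×10^7 Pa.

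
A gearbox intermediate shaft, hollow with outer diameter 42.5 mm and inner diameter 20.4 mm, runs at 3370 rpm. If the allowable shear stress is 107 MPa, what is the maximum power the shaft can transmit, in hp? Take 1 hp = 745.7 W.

723 hp

J = π(d_o⁴ − d_i⁴)/32 = π(0.0425⁴ − 0.0204⁴)/32 = 3.033×10^-7 m⁴.
T_max = τ_allow·J/r = 1.07×10^8 × 3.033×10^-7 / 0.0213 = 1527 N·m.
ω = 2π·3370/60 = 352.9 rad/s, so P_max = T_max·ω = 5.390×10^5 W.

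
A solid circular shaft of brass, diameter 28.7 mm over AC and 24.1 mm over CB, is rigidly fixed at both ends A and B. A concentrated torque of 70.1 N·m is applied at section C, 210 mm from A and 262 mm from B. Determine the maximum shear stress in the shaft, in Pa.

1.08e7 Pa

Compatibility: T_A·a/J_AC = T_B·b/J_CB with T_A + T_B = T₀.
J_AC = 6.66×10^-8 m⁴, J_CB = 3.31×10^-8 m⁴, so T_A = T₀·(J_AC/a)/((J_AC/a)+(J_CB/b)) = 50.12 N·m, T_B = 19.98 N·m.
τ in each portion: τ_AC = 1.08×10^7 Pa, τ_CB = 7.27×10^6 Pa; maximum is in AC.
τ_max = T_AC·r/J = 50.12·0.0143/6.66×10^-8 = 1.080×10^7 Pa.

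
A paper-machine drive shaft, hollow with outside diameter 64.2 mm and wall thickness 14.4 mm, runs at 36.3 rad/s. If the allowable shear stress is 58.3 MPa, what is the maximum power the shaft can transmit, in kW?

99.8 kW

J = π(d_o⁴ − d_i⁴)/32 = π(0.0642⁴ − 0.0354⁴)/32 = 1.514×10^-6 m⁴.
T_max = τ_allow·J/r = 5.83×10^7 × 1.514×10^-6 / 0.0321 = 2749 N·m.
ω = 36.3 rad/s, so P_max = T_max·ω = 9.979×10^4 W.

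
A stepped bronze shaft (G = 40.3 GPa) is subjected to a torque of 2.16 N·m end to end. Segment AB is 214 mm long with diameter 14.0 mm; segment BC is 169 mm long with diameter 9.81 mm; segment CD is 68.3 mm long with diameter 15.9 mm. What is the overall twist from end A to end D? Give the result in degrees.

J_AB = π(0.0140)⁴/32 = 3.77×10^-9 m⁴; J_BC = π(0.00981)⁴/32 = 9.09×10^-10 m⁴; J_CD = π(0.0159)⁴/32 = 6.27×10^-9 m⁴.
θ = (T/G)·Σ L_i/J_i = (2.160/40.3×10⁹)·(0.214/3.77×10^-9 + 0.169/9.09×10^-10 + 0.0683/6.27×10^-9) = 0.01359 rad.

0.778°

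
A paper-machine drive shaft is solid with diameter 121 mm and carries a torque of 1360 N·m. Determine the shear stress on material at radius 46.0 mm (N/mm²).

J = πd⁴/32 = π(0.121)⁴/32 = 2.104×10^-5 m⁴.
Shear stress varies linearly with radius: τ = T·r/J = 1360 × 0.0460 / 2.104×10^-5 = 2.973×10^6 Pa.

2.97 N/mm²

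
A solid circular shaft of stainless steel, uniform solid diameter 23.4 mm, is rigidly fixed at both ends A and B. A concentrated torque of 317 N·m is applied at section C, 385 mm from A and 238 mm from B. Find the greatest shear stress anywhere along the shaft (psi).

11300 psi

With uniform GJ and both ends fixed, compatibility θ_AC = θ_CB gives T_A·a = T_B·b, together with T_A + T_B = T₀.
T_A = T₀·b/(a+b) = 317.0·238/623.0 = 121.1 N·m; T_B = 195.9 N·m.
τ in each portion: τ_AC = 4.81×10^7 Pa, τ_CB = 7.79×10^7 Pa; maximum is in CB.
τ_max = T_CB·r/J = 195.9·0.0117/2.94×10^-8 = 7.787×10^7 Pa.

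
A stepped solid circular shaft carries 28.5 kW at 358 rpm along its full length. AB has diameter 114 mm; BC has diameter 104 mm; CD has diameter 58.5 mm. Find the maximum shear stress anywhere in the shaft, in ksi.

2.80 ksi

ω = 2π·358/60 = 37.49 rad/s, so T = P/ω = 28.5×10³ / 37.49 = 760.2 N·m.
Under the same torque, τ_max = 16T/(πd³) is largest where d is smallest — segment CD (d = 58.5 mm).
τ_max = 16·760.2/(π·(0.0585)³) = 1.934×10^7 Pa.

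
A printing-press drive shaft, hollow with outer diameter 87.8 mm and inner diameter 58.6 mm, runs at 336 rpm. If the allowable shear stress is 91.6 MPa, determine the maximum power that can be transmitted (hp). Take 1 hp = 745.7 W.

J = π(d_o⁴ − d_i⁴)/32 = π(0.0878⁴ − 0.0586⁴)/32 = 4.676×10^-6 m⁴.
T_max = τ_allow·J/r = 9.16×10^7 × 4.676×10^-6 / 0.0439 = 9758 N·m.
ω = 2π·336/60 = 35.19 rad/s, so P_max = T_max·ω = 3.433×10^5 W.

460 hp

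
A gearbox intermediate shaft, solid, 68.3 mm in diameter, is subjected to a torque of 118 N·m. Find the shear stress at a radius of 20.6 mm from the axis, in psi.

J = πd⁴/32 = π(0.0683)⁴/32 = 2.136×10^-6 m⁴.
Shear stress varies linearly with radius: τ = T·r/J = 118.0 × 0.0206 / 2.136×10^-6 = 1.138×10^6 Pa.

165 psi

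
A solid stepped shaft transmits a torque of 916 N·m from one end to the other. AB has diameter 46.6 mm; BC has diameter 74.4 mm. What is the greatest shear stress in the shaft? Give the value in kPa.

Under the same torque, τ_max = 16T/(πd³) is largest where d is smallest — segment AB (d = 46.6 mm).
τ_max = 16·916.0/(π·(0.0466)³) = 4.610×10^7 Pa.

46100 kPa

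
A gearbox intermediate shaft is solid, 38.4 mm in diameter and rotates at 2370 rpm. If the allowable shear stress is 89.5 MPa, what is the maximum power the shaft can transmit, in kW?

247 kW

J = πd⁴/32 = π(0.0384)⁴/32 = 2.135×10^-7 m⁴.
T_max = τ_allow·J/r = 8.95×10^7 × 2.135×10^-7 / 0.0192 = 995.1 N·m.
ω = 2π·2370/60 = 248.2 rad/s, so P_max = T_max·ω = 2.470×10^5 W.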